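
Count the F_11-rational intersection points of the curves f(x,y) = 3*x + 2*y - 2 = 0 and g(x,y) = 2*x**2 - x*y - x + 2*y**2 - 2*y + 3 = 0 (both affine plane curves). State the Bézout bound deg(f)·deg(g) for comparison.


Common zeros: ∅; count = 0; Bézout bound = 2.

deg(f) = 1, deg(g) = 2, so Bézout bound = 2.
Scan x ∈ F_11. For each x, list the y ∈ F_11 with f(x, y) ≡ 0 and those with g(x, y) ≡ 0 (mod 11); the common zeros in that column are the intersection.
  x = 0: f ≡ 0 at y ∈ {1}; g ≡ 0 at y ∈ ∅; common: ∅.
  x = 1: f ≡ 0 at y ∈ {5}; g ≡ 0 at y ∈ ∅; common: ∅.
  x = 2: f ≡ 0 at y ∈ {9}; g ≡ 0 at y ∈ ∅; common: ∅.
  x = 3: f ≡ 0 at y ∈ {2}; g ≡ 0 at y ∈ ∅; common: ∅.
  x = 4: f ≡ 0 at y ∈ {6}; g ≡ 0 at y ∈ ∅; common: ∅.
  x = 5: f ≡ 0 at y ∈ {10}; g ≡ 0 at y ∈ ∅; common: ∅.
  x = 6: f ≡ 0 at y ∈ {3}; g ≡ 0 at y ∈ ∅; common: ∅.
  x = 7: f ≡ 0 at y ∈ {7}; g ≡ 0 at y ∈ {5}; common: ∅.
  x = 8: f ≡ 0 at y ∈ {0}; g ≡ 0 at y ∈ ∅; common: ∅.
  x = 9: f ≡ 0 at y ∈ {4}; g ≡ 0 at y ∈ ∅; common: ∅.
  x = 10: f ≡ 0 at y ∈ {8}; g ≡ 0 at y ∈ ∅; common: ∅.
Collecting: common zeros = ∅, so the count is 0.
Comparison with the Bézout bound: 0 ≤ 2 = deg(f)·deg(g), as expected for curves with no common component (the affine F_11-count falls short of the bound because intersections may lie at infinity, over extension fields, or carry multiplicity).


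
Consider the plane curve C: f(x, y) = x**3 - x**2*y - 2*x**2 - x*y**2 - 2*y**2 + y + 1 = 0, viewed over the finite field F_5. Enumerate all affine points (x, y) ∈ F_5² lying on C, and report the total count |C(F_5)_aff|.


Affine F_5-points: {(0, 1), (0, 2), (1, 0), (2, 4), (3, 0)}; count = 5.

For each of the 25 pairs (x, y) ∈ F_5², evaluate f(x, y) mod 5. Record the zeros.
  x = 0: [0↦1, 1↦0, 2↦0, 3↦1, 4↦3]  zeros at y ∈ {1, 2}
  x = 1: [0↦0, 1↦2, 2↦3, 3↦3, 4↦2]  zeros at y ∈ {0}
  x = 2: [0↦1, 1↦4, 2↦4, 3↦1, 4↦0]  zeros at y ∈ {4}
  x = 3: [0↦0, 1↦2, 2↦4, 3↦1, 4↦3]  zeros at y ∈ {0}
  x = 4: [0↦3, 1↦2, 2↦4, 3↦4, 4↦2]  zeros at y ∈ ∅
Collecting zeros: affine points = {(0, 1), (0, 2), (1, 0), (2, 4), (3, 0)}.
Total count |C(F_5)_aff| = 5.


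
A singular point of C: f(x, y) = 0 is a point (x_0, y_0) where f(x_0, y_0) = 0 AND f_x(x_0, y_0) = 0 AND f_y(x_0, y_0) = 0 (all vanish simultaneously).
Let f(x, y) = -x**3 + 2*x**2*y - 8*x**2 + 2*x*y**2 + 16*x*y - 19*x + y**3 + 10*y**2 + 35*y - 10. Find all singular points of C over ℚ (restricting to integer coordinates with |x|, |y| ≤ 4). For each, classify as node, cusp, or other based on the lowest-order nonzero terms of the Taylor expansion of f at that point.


Singular points: {(-3, -1)}; classification: node.

Compute partial derivatives:
  f_x = -3*x**2 + 4*x*y - 16*x + 2*y**2 + 16*y - 19.
  f_y = 2*x**2 + 4*x*y + 16*x + 3*y**2 + 20*y + 35.
Scan x_0 ∈ {−4, ..., 4}. For each x_0, f_y(x_0, y) is a polynomial in y; find its integer roots y ∈ {−4, ..., 4}, then test f_x and f at those candidates.
  x = -4: f_y(-4, y) = 3*y**2 + 4*y + 3; no integer root y with |y| ≤ 4.
  x = -3: f_y(-3, y) = 3*y**2 + 8*y + 5; vanishes at y ∈ {-1}. (-3, -1): f_x = 0, f = 0 — SINGULAR.
  x = -2: f_y(-2, y) = 3*y**2 + 12*y + 11; no integer root y with |y| ≤ 4.
  x = -1: f_y(-1, y) = 3*y**2 + 16*y + 21; vanishes at y ∈ {-3}. (-1, -3): f_x = -24 ≠ 0.
  x = 0: f_y(0, y) = 3*y**2 + 20*y + 35; no integer root y with |y| ≤ 4.
  x = 1: f_y(1, y) = 3*y**2 + 24*y + 53; no integer root y with |y| ≤ 4.
  x = 2: f_y(2, y) = 3*y**2 + 28*y + 75; no integer root y with |y| ≤ 4.
  x = 3: f_y(3, y) = 3*y**2 + 32*y + 101; no integer root y with |y| ≤ 4.
  x = 4: f_y(4, y) = 3*y**2 + 36*y + 131; no integer root y with |y| ≤ 4.
Only singular point on the grid: (-3, -1).
Classify: substitute x = -3 + u, y = -1 + v and expand: f = -u**3 + 2*u**2*v - u**2 + 2*u*v**2 + v**3 + v**2.
No constant or linear terms (consistent with a singular point). Quadratic part: -u**2 + v**2. Cubic part: -u**3 + 2*u**2*v + 2*u*v**2 + v**3.
The quadratic part v**2 - u**2 = (v − u)(v + u) splits into two distinct linear factors, so there are two distinct tangent lines y − -1 = ±(x − -3) — this is a node (ordinary double point).
Classification: node.


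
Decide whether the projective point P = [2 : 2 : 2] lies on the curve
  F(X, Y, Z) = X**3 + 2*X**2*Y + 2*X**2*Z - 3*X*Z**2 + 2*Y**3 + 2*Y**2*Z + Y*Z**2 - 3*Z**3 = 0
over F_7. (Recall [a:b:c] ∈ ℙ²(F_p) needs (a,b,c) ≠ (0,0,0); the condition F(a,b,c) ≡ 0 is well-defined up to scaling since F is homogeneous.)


F(2,2,2) ≡ 4 (mod 7); P is NOT on the curve.

Evaluate F(2, 2, 2) term-by-term (mod 7).
  X**3 ↦ 1·8·1·1 = 8
  2*X**2*Y ↦ 2·4·2·1 = 16
  2*X**2*Z ↦ 2·4·1·2 = 16
  -3*X*Z**2 ↦ -3·2·1·4 = -24
  2*Y**3 ↦ 2·1·8·1 = 16
  2*Y**2*Z ↦ 2·1·4·2 = 16
  Y*Z**2 ↦ 1·1·2·4 = 8
  -3*Z**3 ↦ -3·1·1·8 = -24
Sum: F(2, 2, 2) = (8) + (16) + (16) + (-24) + (16) + (16) + (8) + (-24) = 32.
Reducing mod 7: 32 ≡ 4 (mod 7).
Since F(a, b, c) ≡ 4 ≠ 0 (mod 7), P does NOT lie on the curve.


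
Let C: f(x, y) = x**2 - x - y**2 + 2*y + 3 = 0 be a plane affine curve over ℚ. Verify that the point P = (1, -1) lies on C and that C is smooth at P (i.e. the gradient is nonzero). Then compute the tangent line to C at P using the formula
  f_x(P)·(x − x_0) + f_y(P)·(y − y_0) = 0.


Tangent line at P: x + 4*y + 3 = 0.

Step 1: f(1, -1) = 0, so P lies on C.
Step 2: partial derivatives
  f_x(x, y) = 2*x - 1, f_y(x, y) = 2 - 2*y.
  f_x(P) = 1, f_y(P) = 4 (gradient nonzero, so P is smooth).
Step 3: tangent line at P: 1·(x − 1) + 4·(y − -1) = 0.
Expanding: x + 4*y + 3 = 0.


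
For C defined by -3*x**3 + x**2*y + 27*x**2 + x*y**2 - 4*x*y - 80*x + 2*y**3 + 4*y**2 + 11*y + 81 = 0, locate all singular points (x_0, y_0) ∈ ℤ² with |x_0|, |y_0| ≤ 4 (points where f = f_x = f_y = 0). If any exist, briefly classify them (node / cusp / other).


Singular points: {(3, -1)}; classification: node.

Compute partial derivatives:
  f_x = -9*x**2 + 2*x*y + 54*x + y**2 - 4*y - 80.
  f_y = x**2 + 2*x*y - 4*x + 6*y**2 + 8*y + 11.
Scan x_0 ∈ {−4, ..., 4}. For each x_0, f_y(x_0, y) is a polynomial in y; find its integer roots y ∈ {−4, ..., 4}, then test f_x and f at those candidates.
  x = -4: f_y(-4, y) = 6*y**2 + 43; no integer root y with |y| ≤ 4.
  x = -3: f_y(-3, y) = 6*y**2 + 2*y + 32; no integer root y with |y| ≤ 4.
  x = -2: f_y(-2, y) = 6*y**2 + 4*y + 23; no integer root y with |y| ≤ 4.
  x = -1: f_y(-1, y) = 6*y**2 + 6*y + 16; no integer root y with |y| ≤ 4.
  x = 0: f_y(0, y) = 6*y**2 + 8*y + 11; no integer root y with |y| ≤ 4.
  x = 1: f_y(1, y) = 6*y**2 + 10*y + 8; no integer root y with |y| ≤ 4.
  x = 2: f_y(2, y) = 6*y**2 + 12*y + 7; no integer root y with |y| ≤ 4.
  x = 3: f_y(3, y) = 6*y**2 + 14*y + 8; vanishes at y ∈ {-1}. (3, -1): f_x = 0, f = 0 — SINGULAR.
  x = 4: f_y(4, y) = 6*y**2 + 16*y + 11; no integer root y with |y| ≤ 4.
Only singular point on the grid: (3, -1).
Classify: substitute x = 3 + u, y = -1 + v and expand: f = -3*u**3 + u**2*v - u**2 + u*v**2 + 2*v**3 + v**2.
No constant or linear terms (consistent with a singular point). Quadratic part: -u**2 + v**2. Cubic part: -3*u**3 + u**2*v + u*v**2 + 2*v**3.
The quadratic part v**2 - u**2 = (v − u)(v + u) splits into two distinct linear factors, so there are two distinct tangent lines y − -1 = ±(x − 3) — this is a node (ordinary double point).
Classification: node.


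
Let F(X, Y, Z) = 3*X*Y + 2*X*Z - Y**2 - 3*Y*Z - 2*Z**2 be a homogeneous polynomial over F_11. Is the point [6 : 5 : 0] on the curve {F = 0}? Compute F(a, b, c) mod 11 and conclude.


F(6,5,0) ≡ 10 (mod 11); P is NOT on the curve.

Evaluate F(6, 5, 0) term-by-term (mod 11).
  3*X*Y ↦ 3·6·5·1 = 90
  2*X*Z ↦ 2·6·1·0 = 0
  -Y**2 ↦ -1·1·25·1 = -25
  -3*Y*Z ↦ -3·1·5·0 = 0
  -2*Z**2 ↦ -2·1·1·0 = 0
Sum: F(6, 5, 0) = (90) + (0) + (-25) + (0) + (0) = 65.
Reducing mod 11: 65 ≡ 10 (mod 11).
Since F(a, b, c) ≡ 10 ≠ 0 (mod 11), P does NOT lie on the curve.


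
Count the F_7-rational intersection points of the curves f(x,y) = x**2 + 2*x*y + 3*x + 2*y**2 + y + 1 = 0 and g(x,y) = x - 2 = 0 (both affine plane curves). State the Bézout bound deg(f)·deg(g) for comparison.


Common zeros: {(2, 4)}; count = 1; Bézout bound = 2.

deg(f) = 2, deg(g) = 1, so Bézout bound = 2.
Scan x ∈ F_7. For each x, list the y ∈ F_7 with f(x, y) ≡ 0 and those with g(x, y) ≡ 0 (mod 7); the common zeros in that column are the intersection.
  x = 0: f ≡ 0 at y ∈ {5}; g ≡ 0 at y ∈ ∅; common: ∅.
  x = 1: f ≡ 0 at y ∈ {4, 5}; g ≡ 0 at y ∈ ∅; common: ∅.
  x = 2: f ≡ 0 at y ∈ {4}; g ≡ 0 at y ∈ {0, 1, 2, 3, 4, 5, 6}; common: {4}.
  x = 3: f ≡ 0 at y ∈ {1, 6}; g ≡ 0 at y ∈ ∅; common: ∅.
  x = 4: f ≡ 0 at y ∈ ∅; g ≡ 0 at y ∈ ∅; common: ∅.
  x = 5: f ≡ 0 at y ∈ ∅; g ≡ 0 at y ∈ ∅; common: ∅.
  x = 6: f ≡ 0 at y ∈ {1, 3}; g ≡ 0 at y ∈ ∅; common: ∅.
Collecting: common zeros = {(2, 4)}, so the count is 1.
Comparison with the Bézout bound: 1 ≤ 2 = deg(f)·deg(g), as expected for curves with no common component (the affine F_7-count falls short of the bound because intersections may lie at infinity, over extension fields, or carry multiplicity).


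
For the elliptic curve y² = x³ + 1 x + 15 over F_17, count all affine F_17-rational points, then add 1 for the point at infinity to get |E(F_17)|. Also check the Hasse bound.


Affine points = {(0, 7), (0, 10), (1, 0), (2, 5), (2, 12), (4, 7), (4, 10), (5, 3), (5, 14), (6, 4), (6, 13), (7, 5), (7, 12), (8, 5), (8, 12), (12, 2), (12, 15), (13, 7), (13, 10), (14, 6), (14, 11), (16, 8), (16, 9)}; affine count = 23; |E(F_17)| = 24.

Discriminant check: Δ ∝ 4a³ + 27b² = 4·1³ + 27·15² = 4·1 + 27·225 ≡ 10 (mod 17). Nonzero ⇒ E is nonsingular.
For each x ∈ F_17, compute rhs = x³ + 1·x + 15 mod 17, then count y ∈ F_17 with y² ≡ rhs.
  x = 0: rhs = 15, matching y values: 7, 10 (2 points).
  x = 1: rhs = 0, matching y values: 0 (1 points).
  x = 2: rhs = 8, matching y values: 5, 12 (2 points).
  x = 3: rhs = 11, matching y values: none (0 points).
  x = 4: rhs = 15, matching y values: 7, 10 (2 points).
  x = 5: rhs = 9, matching y values: 3, 14 (2 points).
  x = 6: rhs = 16, matching y values: 4, 13 (2 points).
  x = 7: rhs = 8, matching y values: 5, 12 (2 points).
  x = 8: rhs = 8, matching y values: 5, 12 (2 points).
  x = 9: rhs = 5, matching y values: none (0 points).
  x = 10: rhs = 5, matching y values: none (0 points).
  x = 11: rhs = 14, matching y values: none (0 points).
  x = 12: rhs = 4, matching y values: 2, 15 (2 points).
  x = 13: rhs = 15, matching y values: 7, 10 (2 points).
  x = 14: rhs = 2, matching y values: 6, 11 (2 points).
  x = 15: rhs = 5, matching y values: none (0 points).
  x = 16: rhs = 13, matching y values: 8, 9 (2 points).
Total affine count: 23.
Full point count |E(F_17)| = 23 + 1 = 24.
Hasse bound: |24 − (17+1)| = |6| = 6 ≤ 2√17 ≈ 8.2462 ✓.


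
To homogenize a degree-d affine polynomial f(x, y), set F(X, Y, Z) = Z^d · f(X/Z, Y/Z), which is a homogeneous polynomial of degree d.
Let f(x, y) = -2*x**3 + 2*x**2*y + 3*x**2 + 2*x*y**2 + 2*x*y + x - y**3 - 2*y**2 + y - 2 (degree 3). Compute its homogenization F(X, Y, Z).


F(X, Y, Z) = -2*X**3 + 2*X**2*Y + 3*X**2*Z + 2*X*Y**2 + 2*X*Y*Z + X*Z**2 - Y**3 - 2*Y**2*Z + Y*Z**2 - 2*Z**3

deg(f) = 3.
Substitute x = X/Z, y = Y/Z into f, then multiply by Z^3.
  monomial -2·x^3·y^0 ↦ -2·X^3·Y^0·Z^0.
  monomial 2·x^2·y^1 ↦ 2·X^2·Y^1·Z^0.
  monomial 3·x^2·y^0 ↦ 3·X^2·Y^0·Z^1.
  monomial 2·x^1·y^2 ↦ 2·X^1·Y^2·Z^0.
  monomial 2·x^1·y^1 ↦ 2·X^1·Y^1·Z^1.
  monomial 1·x^1·y^0 ↦ 1·X^1·Y^0·Z^2.
  monomial -1·x^0·y^3 ↦ -1·X^0·Y^3·Z^0.
  monomial -2·x^0·y^2 ↦ -2·X^0·Y^2·Z^1.
  monomial 1·x^0·y^1 ↦ 1·X^0·Y^1·Z^2.
  monomial -2·x^0·y^0 ↦ -2·X^0·Y^0·Z^3.
Collecting: F(X, Y, Z) = -2*X**3 + 2*X**2*Y + 3*X**2*Z + 2*X*Y**2 + 2*X*Y*Z + X*Z**2 - Y**3 - 2*Y**2*Z + Y*Z**2 - 2*Z**3.


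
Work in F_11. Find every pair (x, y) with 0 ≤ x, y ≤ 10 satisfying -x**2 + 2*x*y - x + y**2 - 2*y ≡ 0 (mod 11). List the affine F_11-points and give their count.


Affine F_11-points: {(0, 0), (0, 2), (3, 2), (3, 5), (6, 5), (6, 7), (7, 3), (7, 7), (8, 4), (9, 3), (10, 0), (10, 4)}; count = 12.

For each of the 121 pairs (x, y) ∈ F_11², evaluate f(x, y) mod 11. Record the zeros.
  x = 0: [0↦0, 1↦10, 2↦0, 3↦3, 4↦8, 5↦4, 6↦2, 7↦2, 8↦4, 9↦8, 10↦3]  zeros at y ∈ {0, 2}
  x = 1: [0↦9, 1↦10, 2↦2, 3↦7, 4↦3, 5↦1, 6↦1, 7↦3, 8↦7, 9↦2, 10↦10]  zeros at y ∈ ∅
  x = 2: [0↦5, 1↦8, 2↦2, 3↦9, 4↦7, 5↦7, 6↦9, 7↦2, 8↦8, 9↦5, 10↦4]  zeros at y ∈ ∅
  x = 3: [0↦10, 1↦4, 2↦0, 3↦9, 4↦9, 5↦0, 6↦4, 7↦10, 8↦7, 9↦6, 10↦7]  zeros at y ∈ {2, 5}
  x = 4: [0↦2, 1↦9, 2↦7, 3↦7, 4↦9, 5↦2, 6↦8, 7↦5, 8↦4, 9↦5, 10↦8]  zeros at y ∈ ∅
  x = 5: [0↦3, 1↦1, 2↦1, 3↦3, 4↦7, 5↦2, 6↦10, 7↦9, 8↦10, 9↦2, 10↦7]  zeros at y ∈ ∅
  x = 6: [0↦2, 1↦2, 2↦4, 3↦8, 4↦3, 5↦0, 6↦10, 7↦0, 8↦3, 9↦8, 10↦4]  zeros at y ∈ {5, 7}
  x = 7: [0↦10, 1↦1, 2↦5, 3↦0, 4↦8, 5↦7, 6↦8, 7↦0, 8↦5, 9↦1, 10↦10]  zeros at y ∈ {3, 7}
  x = 8: [0↦5, 1↦9, 2↦4, 3↦1, 4↦0, 5↦1, 6↦4, 7↦9, 8↦5, 9↦3, 10↦3]  zeros at y ∈ {4}
  x = 9: [0↦9, 1↦4, 2↦1, 3↦0, 4↦1, 5↦4, 6↦9, 7↦5, 8↦3, 9↦3, 10↦5]  zeros at y ∈ {3}
  x = 10: [0↦0, 1↦8, 2↦7, 3↦8, 4↦0, 5↦5, 6↦1, 7↦10, 8↦10, 9↦1, 10↦5]  zeros at y ∈ {0, 4}
Collecting zeros: affine points = {(0, 0), (0, 2), (3, 2), (3, 5), (6, 5), (6, 7), (7, 3), (7, 7), (8, 4), (9, 3), (10, 0), (10, 4)}.
Total count |C(F_11)_aff| = 12.


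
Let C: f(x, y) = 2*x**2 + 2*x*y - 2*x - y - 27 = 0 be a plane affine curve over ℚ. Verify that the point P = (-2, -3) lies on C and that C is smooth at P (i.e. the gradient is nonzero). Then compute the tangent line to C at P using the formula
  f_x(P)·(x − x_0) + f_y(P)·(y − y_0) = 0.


Tangent line at P: -16*x - 5*y - 47 = 0.

Step 1: f(-2, -3) = 0, so P lies on C.
Step 2: partial derivatives
  f_x(x, y) = 4*x + 2*y - 2, f_y(x, y) = 2*x - 1.
  f_x(P) = -16, f_y(P) = -5 (gradient nonzero, so P is smooth).
Step 3: tangent line at P: -16·(x − -2) + -5·(y − -3) = 0.
Expanding: -16*x - 5*y - 47 = 0.


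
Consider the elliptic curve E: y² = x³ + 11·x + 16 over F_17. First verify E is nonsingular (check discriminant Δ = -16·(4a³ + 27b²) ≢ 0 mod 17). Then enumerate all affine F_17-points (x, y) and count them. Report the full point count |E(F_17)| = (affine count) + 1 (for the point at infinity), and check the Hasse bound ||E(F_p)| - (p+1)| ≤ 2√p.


Affine points = {(0, 4), (0, 13), (3, 5), (3, 12), (5, 3), (5, 14), (6, 3), (6, 14), (8, 2), (8, 15), (10, 2), (10, 15), (16, 2), (16, 15)}; affine count = 14; |E(F_17)| = 15.

Discriminant check: Δ ∝ 4a³ + 27b² = 4·11³ + 27·16² = 4·1331 + 27·256 ≡ 13 (mod 17). Nonzero ⇒ E is nonsingular.
For each x ∈ F_17, compute rhs = x³ + 11·x + 16 mod 17, then count y ∈ F_17 with y² ≡ rhs.
  x = 0: rhs = 16, matching y values: 4, 13 (2 points).
  x = 1: rhs = 11, matching y values: none (0 points).
  x = 2: rhs = 12, matching y values: none (0 points).
  x = 3: rhs = 8, matching y values: 5, 12 (2 points).
  x = 4: rhs = 5, matching y values: none (0 points).
  x = 5: rhs = 9, matching y values: 3, 14 (2 points).
  x = 6: rhs = 9, matching y values: 3, 14 (2 points).
  x = 7: rhs = 11, matching y values: none (0 points).
  x = 8: rhs = 4, matching y values: 2, 15 (2 points).
  x = 9: rhs = 11, matching y values: none (0 points).
  x = 10: rhs = 4, matching y values: 2, 15 (2 points).
  x = 11: rhs = 6, matching y values: none (0 points).
  x = 12: rhs = 6, matching y values: none (0 points).
  x = 13: rhs = 10, matching y values: none (0 points).
  x = 14: rhs = 7, matching y values: none (0 points).
  x = 15: rhs = 3, matching y values: none (0 points).
  x = 16: rhs = 4, matching y values: 2, 15 (2 points).
Total affine count: 14.
Full point count |E(F_17)| = 14 + 1 = 15.
Hasse bound: |15 − (17+1)| = |-3| = 3 ≤ 2√17 ≈ 8.2462 ✓.


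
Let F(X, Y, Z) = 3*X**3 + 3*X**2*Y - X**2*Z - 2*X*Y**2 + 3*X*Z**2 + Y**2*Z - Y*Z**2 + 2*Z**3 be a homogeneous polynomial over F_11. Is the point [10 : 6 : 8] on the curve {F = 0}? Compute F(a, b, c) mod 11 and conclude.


F(10,6,8) ≡ 1 (mod 11); P is NOT on the curve.

Evaluate F(10, 6, 8) term-by-term (mod 11).
  3*X**3 ↦ 3·1000·1·1 = 3000
  3*X**2*Y ↦ 3·100·6·1 = 1800
  -X**2*Z ↦ -1·100·1·8 = -800
  -2*X*Y**2 ↦ -2·10·36·1 = -720
  3*X*Z**2 ↦ 3·10·1·64 = 1920
  Y**2*Z ↦ 1·1·36·8 = 288
  -Y*Z**2 ↦ -1·1·6·64 = -384
  2*Z**3 ↦ 2·1·1·512 = 1024
Sum: F(10, 6, 8) = (3000) + (1800) + (-800) + (-720) + (1920) + (288) + (-384) + (1024) = 6128.
Reducing mod 11: 6128 ≡ 1 (mod 11).
Since F(a, b, c) ≡ 1 ≠ 0 (mod 11), P does NOT lie on the curve.


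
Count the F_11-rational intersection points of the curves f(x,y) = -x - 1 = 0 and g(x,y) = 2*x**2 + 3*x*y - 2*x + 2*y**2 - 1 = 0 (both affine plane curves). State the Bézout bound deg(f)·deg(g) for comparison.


Common zeros: ∅; count = 0; Bézout bound = 2.

deg(f) = 1, deg(g) = 2, so Bézout bound = 2.
Scan x ∈ F_11. For each x, list the y ∈ F_11 with f(x, y) ≡ 0 and those with g(x, y) ≡ 0 (mod 11); the common zeros in that column are the intersection.
  x = 0: f ≡ 0 at y ∈ ∅; g ≡ 0 at y ∈ ∅; common: ∅.
  x = 1: f ≡ 0 at y ∈ ∅; g ≡ 0 at y ∈ ∅; common: ∅.
  x = 2: f ≡ 0 at y ∈ ∅; g ≡ 0 at y ∈ {1, 7}; common: ∅.
  x = 3: f ≡ 0 at y ∈ ∅; g ≡ 0 at y ∈ {0, 1}; common: ∅.
  x = 4: f ≡ 0 at y ∈ ∅; g ≡ 0 at y ∈ {2, 3}; common: ∅.
  x = 5: f ≡ 0 at y ∈ ∅; g ≡ 0 at y ∈ {2, 7}; common: ∅.
  x = 6: f ≡ 0 at y ∈ ∅; g ≡ 0 at y ∈ ∅; common: ∅.
  x = 7: f ≡ 0 at y ∈ ∅; g ≡ 0 at y ∈ ∅; common: ∅.
  x = 8: f ≡ 0 at y ∈ ∅; g ≡ 0 at y ∈ ∅; common: ∅.
  x = 9: f ≡ 0 at y ∈ ∅; g ≡ 0 at y ∈ {0, 3}; common: ∅.
  x = 10: f ≡ 0 at y ∈ {0, 1, 2, 3, 4, 5, 6, 7, 8, 9, 10}; g ≡ 0 at y ∈ ∅; common: ∅.
Collecting: common zeros = ∅, so the count is 0.
Comparison with the Bézout bound: 0 ≤ 2 = deg(f)·deg(g), as expected for curves with no common component (the affine F_11-count falls short of the bound because intersections may lie at infinity, over extension fields, or carry multiplicity).


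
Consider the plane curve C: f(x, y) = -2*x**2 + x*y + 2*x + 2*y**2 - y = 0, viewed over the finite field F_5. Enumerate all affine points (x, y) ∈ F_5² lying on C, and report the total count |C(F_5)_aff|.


Affine F_5-points: {(0, 0), (0, 3), (1, 0), (3, 2), (4, 2), (4, 4)}; count = 6.

For each of the 25 pairs (x, y) ∈ F_5², evaluate f(x, y) mod 5. Record the zeros.
  x = 0: [0↦0, 1↦1, 2↦1, 3↦0, 4↦3]  zeros at y ∈ {0, 3}
  x = 1: [0↦0, 1↦2, 2↦3, 3↦3, 4↦2]  zeros at y ∈ {0}
  x = 2: [0↦1, 1↦4, 2↦1, 3↦2, 4↦2]  zeros at y ∈ ∅
  x = 3: [0↦3, 1↦2, 2↦0, 3↦2, 4↦3]  zeros at y ∈ {2}
  x = 4: [0↦1, 1↦1, 2↦0, 3↦3, 4↦0]  zeros at y ∈ {2, 4}
Collecting zeros: affine points = {(0, 0), (0, 3), (1, 0), (3, 2), (4, 2), (4, 4)}.
Total count |C(F_5)_aff| = 6.


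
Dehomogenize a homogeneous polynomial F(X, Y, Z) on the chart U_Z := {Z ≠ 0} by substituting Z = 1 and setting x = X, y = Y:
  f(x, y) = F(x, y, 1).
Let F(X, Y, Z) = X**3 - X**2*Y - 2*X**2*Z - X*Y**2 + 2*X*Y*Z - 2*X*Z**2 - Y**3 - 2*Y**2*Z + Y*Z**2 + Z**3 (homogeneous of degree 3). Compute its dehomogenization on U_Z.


f(x, y) = x**3 - x**2*y - 2*x**2 - x*y**2 + 2*x*y - 2*x - y**3 - 2*y**2 + y + 1

On U_Z we set Z = 1. Each monomial c·X^i·Y^j·Z^k in F becomes c·x^i·y^j·1^k = c·x^i·y^j.
Substituting Z = 1: F(X, Y, 1) = x**3 - x**2*y - 2*x**2 - x*y**2 + 2*x*y - 2*x - y**3 - 2*y**2 + y + 1.
Note: deg(f) ≤ deg(F) = 3; strict inequality happens when F is divisible by Z (lost terms).


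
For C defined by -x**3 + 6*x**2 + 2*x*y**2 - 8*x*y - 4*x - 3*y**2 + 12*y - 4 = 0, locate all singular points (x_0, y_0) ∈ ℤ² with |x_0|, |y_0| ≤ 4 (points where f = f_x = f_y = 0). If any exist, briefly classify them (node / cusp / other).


Singular points: {(2, 2)}; classification: cusp.

Compute partial derivatives:
  f_x = -3*x**2 + 12*x + 2*y**2 - 8*y - 4.
  f_y = 4*x*y - 8*x - 6*y + 12.
Scan x_0 ∈ {−4, ..., 4}. For each x_0, f_y(x_0, y) is a polynomial in y; find its integer roots y ∈ {−4, ..., 4}, then test f_x and f at those candidates.
  x = -4: f_y(-4, y) = 44 - 22*y; vanishes at y ∈ {2}. (-4, 2): f_x = -108 ≠ 0.
  x = -3: f_y(-3, y) = 36 - 18*y; vanishes at y ∈ {2}. (-3, 2): f_x = -75 ≠ 0.
  x = -2: f_y(-2, y) = 28 - 14*y; vanishes at y ∈ {2}. (-2, 2): f_x = -48 ≠ 0.
  x = -1: f_y(-1, y) = 20 - 10*y; vanishes at y ∈ {2}. (-1, 2): f_x = -27 ≠ 0.
  x = 0: f_y(0, y) = 12 - 6*y; vanishes at y ∈ {2}. (0, 2): f_x = -12 ≠ 0.
  x = 1: f_y(1, y) = 4 - 2*y; vanishes at y ∈ {2}. (1, 2): f_x = -3 ≠ 0.
  x = 2: f_y(2, y) = 2*y - 4; vanishes at y ∈ {2}. (2, 2): f_x = 0, f = 0 — SINGULAR.
  x = 3: f_y(3, y) = 6*y - 12; vanishes at y ∈ {2}. (3, 2): f_x = -3 ≠ 0.
  x = 4: f_y(4, y) = 10*y - 20; vanishes at y ∈ {2}. (4, 2): f_x = -12 ≠ 0.
Only singular point on the grid: (2, 2).
Classify: substitute x = 2 + u, y = 2 + v and expand: f = -u**3 + 2*u*v**2 + v**2.
No constant or linear terms (consistent with a singular point). Quadratic part: v**2. Cubic part: -u**3 + 2*u*v**2.
The quadratic part v**2 is a perfect square, so there is a single (double) tangent line v = 0, i.e. y = 2. Restricting the cubic part to that line (v = 0) leaves -u**3 ≠ 0, so f is not divisible by v and the branch is v² ≈ u**3 to lowest order — this is a cusp.
Classification: cusp.


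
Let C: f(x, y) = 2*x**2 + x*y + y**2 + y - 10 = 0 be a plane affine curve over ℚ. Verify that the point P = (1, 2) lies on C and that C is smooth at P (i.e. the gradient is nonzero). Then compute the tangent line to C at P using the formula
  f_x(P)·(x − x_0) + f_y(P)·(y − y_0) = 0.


Tangent line at P: 6*x + 6*y - 18 = 0.

Step 1: f(1, 2) = 0, so P lies on C.
Step 2: partial derivatives
  f_x(x, y) = 4*x + y, f_y(x, y) = x + 2*y + 1.
  f_x(P) = 6, f_y(P) = 6 (gradient nonzero, so P is smooth).
Step 3: tangent line at P: 6·(x − 1) + 6·(y − 2) = 0.
Expanding: 6*x + 6*y - 18 = 0.


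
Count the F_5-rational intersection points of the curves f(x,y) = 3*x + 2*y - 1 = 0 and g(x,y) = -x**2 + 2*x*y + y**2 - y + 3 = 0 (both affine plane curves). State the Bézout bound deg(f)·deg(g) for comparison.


Common zeros: {(3, 1), (4, 2)}; count = 2; Bézout bound = 2.

deg(f) = 1, deg(g) = 2, so Bézout bound = 2.
Scan x ∈ F_5. For each x, list the y ∈ F_5 with f(x, y) ≡ 0 and those with g(x, y) ≡ 0 (mod 5); the common zeros in that column are the intersection.
  x = 0: f ≡ 0 at y ∈ {3}; g ≡ 0 at y ∈ {2, 4}; common: ∅.
  x = 1: f ≡ 0 at y ∈ {4}; g ≡ 0 at y ∈ ∅; common: ∅.
  x = 2: f ≡ 0 at y ∈ {0}; g ≡ 0 at y ∈ ∅; common: ∅.
  x = 3: f ≡ 0 at y ∈ {1}; g ≡ 0 at y ∈ {1, 4}; common: {1}.
  x = 4: f ≡ 0 at y ∈ {2}; g ≡ 0 at y ∈ {1, 2}; common: {2}.
Collecting: common zeros = {(3, 1), (4, 2)}, so the count is 2.
Comparison with the Bézout bound: 2 ≤ 2 = deg(f)·deg(g), as expected for curves with no common component (the bound is attained).


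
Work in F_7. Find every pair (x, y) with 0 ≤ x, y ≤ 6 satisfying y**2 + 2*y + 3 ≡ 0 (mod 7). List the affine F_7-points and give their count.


Affine F_7-points: ∅; count = 0.

For each of the 49 pairs (x, y) ∈ F_7², evaluate f(x, y) mod 7. Record the zeros.
  x = 0: [0↦3, 1↦6, 2↦4, 3↦4, 4↦6, 5↦3, 6↦2]  zeros at y ∈ ∅
  x = 1: [0↦3, 1↦6, 2↦4, 3↦4, 4↦6, 5↦3, 6↦2]  zeros at y ∈ ∅
  x = 2: [0↦3, 1↦6, 2↦4, 3↦4, 4↦6, 5↦3, 6↦2]  zeros at y ∈ ∅
  x = 3: [0↦3, 1↦6, 2↦4, 3↦4, 4↦6, 5↦3, 6↦2]  zeros at y ∈ ∅
  x = 4: [0↦3, 1↦6, 2↦4, 3↦4, 4↦6, 5↦3, 6↦2]  zeros at y ∈ ∅
  x = 5: [0↦3, 1↦6, 2↦4, 3↦4, 4↦6, 5↦3, 6↦2]  zeros at y ∈ ∅
  x = 6: [0↦3, 1↦6, 2↦4, 3↦4, 4↦6, 5↦3, 6↦2]  zeros at y ∈ ∅
Collecting zeros: affine points = ∅.
Total count |C(F_7)_aff| = 0.


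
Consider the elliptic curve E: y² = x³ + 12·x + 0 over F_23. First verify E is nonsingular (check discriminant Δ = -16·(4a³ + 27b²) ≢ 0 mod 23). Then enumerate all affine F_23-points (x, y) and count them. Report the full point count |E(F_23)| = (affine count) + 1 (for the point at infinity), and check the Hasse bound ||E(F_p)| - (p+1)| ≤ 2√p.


Affine points = {(0, 0), (1, 6), (1, 17), (2, 3), (2, 20), (5, 1), (5, 22), (6, 9), (6, 14), (7, 6), (7, 17), (9, 3), (9, 20), (10, 4), (10, 19), (12, 3), (12, 20), (15, 6), (15, 17), (19, 7), (19, 16), (20, 11), (20, 12)}; affine count = 23; |E(F_23)| = 24.

Discriminant check: Δ ∝ 4a³ + 27b² = 4·12³ + 27·0² = 4·1728 + 27·0 ≡ 12 (mod 23). Nonzero ⇒ E is nonsingular.
For each x ∈ F_23, compute rhs = x³ + 12·x + 0 mod 23, then count y ∈ F_23 with y² ≡ rhs.
  x = 0: rhs = 0, matching y values: 0 (1 points).
  x = 1: rhs = 13, matching y values: 6, 17 (2 points).
  x = 2: rhs = 9, matching y values: 3, 20 (2 points).
  x = 3: rhs = 17, matching y values: none (0 points).
  x = 4: rhs = 20, matching y values: none (0 points).
  x = 5: rhs = 1, matching y values: 1, 22 (2 points).
  x = 6: rhs = 12, matching y values: 9, 14 (2 points).
  x = 7: rhs = 13, matching y values: 6, 17 (2 points).
  x = 8: rhs = 10, matching y values: none (0 points).
  x = 9: rhs = 9, matching y values: 3, 20 (2 points).
  x = 10: rhs = 16, matching y values: 4, 19 (2 points).
  x = 11: rhs = 14, matching y values: none (0 points).
  x = 12: rhs = 9, matching y values: 3, 20 (2 points).
  x = 13: rhs = 7, matching y values: none (0 points).
  x = 14: rhs = 14, matching y values: none (0 points).
  x = 15: rhs = 13, matching y values: 6, 17 (2 points).
  x = 16: rhs = 10, matching y values: none (0 points).
  x = 17: rhs = 11, matching y values: none (0 points).
  x = 18: rhs = 22, matching y values: none (0 points).
  x = 19: rhs = 3, matching y values: 7, 16 (2 points).
  x = 20: rhs = 6, matching y values: 11, 12 (2 points).
  x = 21: rhs = 14, matching y values: none (0 points).
  x = 22: rhs = 10, matching y values: none (0 points).
Total affine count: 23.
Full point count |E(F_23)| = 23 + 1 = 24.
Hasse bound: |24 − (23+1)| = |0| = 0 ≤ 2√23 ≈ 9.5917 ✓.


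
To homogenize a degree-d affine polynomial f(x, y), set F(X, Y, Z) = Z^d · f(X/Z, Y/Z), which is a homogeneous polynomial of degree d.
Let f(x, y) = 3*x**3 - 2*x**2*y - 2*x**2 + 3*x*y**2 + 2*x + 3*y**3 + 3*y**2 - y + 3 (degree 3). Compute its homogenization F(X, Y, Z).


F(X, Y, Z) = 3*X**3 - 2*X**2*Y - 2*X**2*Z + 3*X*Y**2 + 2*X*Z**2 + 3*Y**3 + 3*Y**2*Z - Y*Z**2 + 3*Z**3

deg(f) = 3.
Substitute x = X/Z, y = Y/Z into f, then multiply by Z^3.
  monomial 3·x^3·y^0 ↦ 3·X^3·Y^0·Z^0.
  monomial -2·x^2·y^1 ↦ -2·X^2·Y^1·Z^0.
  monomial -2·x^2·y^0 ↦ -2·X^2·Y^0·Z^1.
  monomial 3·x^1·y^2 ↦ 3·X^1·Y^2·Z^0.
  monomial 2·x^1·y^0 ↦ 2·X^1·Y^0·Z^2.
  monomial 3·x^0·y^3 ↦ 3·X^0·Y^3·Z^0.
  monomial 3·x^0·y^2 ↦ 3·X^0·Y^2·Z^1.
  monomial -1·x^0·y^1 ↦ -1·X^0·Y^1·Z^2.
  monomial 3·x^0·y^0 ↦ 3·X^0·Y^0·Z^3.
Collecting: F(X, Y, Z) = 3*X**3 - 2*X**2*Y - 2*X**2*Z + 3*X*Y**2 + 2*X*Z**2 + 3*Y**3 + 3*Y**2*Z - Y*Z**2 + 3*Z**3.


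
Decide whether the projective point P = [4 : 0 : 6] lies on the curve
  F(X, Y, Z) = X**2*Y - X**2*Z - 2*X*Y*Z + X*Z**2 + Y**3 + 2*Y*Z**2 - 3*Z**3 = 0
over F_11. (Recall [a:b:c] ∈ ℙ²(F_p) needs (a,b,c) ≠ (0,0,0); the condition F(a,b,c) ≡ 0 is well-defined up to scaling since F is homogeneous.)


F(4,0,6) ≡ 5 (mod 11); P is NOT on the curve.

Evaluate F(4, 0, 6) term-by-term (mod 11).
  X**2*Y ↦ 1·16·0·1 = 0
  -X**2*Z ↦ -1·16·1·6 = -96
  -2*X*Y*Z ↦ -2·4·0·6 = 0
  X*Z**2 ↦ 1·4·1·36 = 144
  Y**3 ↦ 1·1·0·1 = 0
  2*Y*Z**2 ↦ 2·1·0·36 = 0
  -3*Z**3 ↦ -3·1·1·216 = -648
Sum: F(4, 0, 6) = (0) + (-96) + (0) + (144) + (0) + (0) + (-648) = -600.
Reducing mod 11: -600 ≡ 5 (mod 11).
Since F(a, b, c) ≡ 5 ≠ 0 (mod 11), P does NOT lie on the curve.


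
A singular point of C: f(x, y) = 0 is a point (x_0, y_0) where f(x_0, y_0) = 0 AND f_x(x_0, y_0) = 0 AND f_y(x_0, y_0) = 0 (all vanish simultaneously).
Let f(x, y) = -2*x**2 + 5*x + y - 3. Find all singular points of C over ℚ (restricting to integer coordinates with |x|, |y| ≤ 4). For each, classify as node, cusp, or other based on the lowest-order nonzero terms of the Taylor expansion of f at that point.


No singular points in the scanned grid; C is smooth there.

Compute partial derivatives:
  f_x = 5 - 4*x.
  f_y = 1.
f_y = 1 is a nonzero constant, so f_y never vanishes: no point (x, y) can satisfy f = f_x = f_y = 0. In particular no (x, y) ∈ {−4, ..., 4}² is singular; the curve is smooth.


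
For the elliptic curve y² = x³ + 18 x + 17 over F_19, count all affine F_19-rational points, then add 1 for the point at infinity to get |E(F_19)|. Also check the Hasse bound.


Affine points = {(0, 6), (0, 13), (1, 6), (1, 13), (2, 2), (2, 17), (4, 1), (4, 18), (5, 2), (5, 17), (7, 7), (7, 12), (10, 0), (11, 8), (11, 11), (12, 2), (12, 17), (13, 4), (13, 15), (14, 7), (14, 12), (17, 7), (17, 12), (18, 6), (18, 13)}; affine count = 25; |E(F_19)| = 26.

Discriminant check: Δ ∝ 4a³ + 27b² = 4·18³ + 27·17² = 4·5832 + 27·289 ≡ 9 (mod 19). Nonzero ⇒ E is nonsingular.
For each x ∈ F_19, compute rhs = x³ + 18·x + 17 mod 19, then count y ∈ F_19 with y² ≡ rhs.
  x = 0: rhs = 17, matching y values: 6, 13 (2 points).
  x = 1: rhs = 17, matching y values: 6, 13 (2 points).
  x = 2: rhs = 4, matching y values: 2, 17 (2 points).
  x = 3: rhs = 3, matching y values: none (0 points).
  x = 4: rhs = 1, matching y values: 1, 18 (2 points).
  x = 5: rhs = 4, matching y values: 2, 17 (2 points).
  x = 6: rhs = 18, matching y values: none (0 points).
  x = 7: rhs = 11, matching y values: 7, 12 (2 points).
  x = 8: rhs = 8, matching y values: none (0 points).
  x = 9: rhs = 15, matching y values: none (0 points).
  x = 10: rhs = 0, matching y values: 0 (1 points).
  x = 11: rhs = 7, matching y values: 8, 11 (2 points).
  x = 12: rhs = 4, matching y values: 2, 17 (2 points).
  x = 13: rhs = 16, matching y values: 4, 15 (2 points).
  x = 14: rhs = 11, matching y values: 7, 12 (2 points).
  x = 15: rhs = 14, matching y values: none (0 points).
  x = 16: rhs = 12, matching y values: none (0 points).
  x = 17: rhs = 11, matching y values: 7, 12 (2 points).
  x = 18: rhs = 17, matching y values: 6, 13 (2 points).
Total affine count: 25.
Full point count |E(F_19)| = 25 + 1 = 26.
Hasse bound: |26 − (19+1)| = |6| = 6 ≤ 2√19 ≈ 8.7178 ✓.


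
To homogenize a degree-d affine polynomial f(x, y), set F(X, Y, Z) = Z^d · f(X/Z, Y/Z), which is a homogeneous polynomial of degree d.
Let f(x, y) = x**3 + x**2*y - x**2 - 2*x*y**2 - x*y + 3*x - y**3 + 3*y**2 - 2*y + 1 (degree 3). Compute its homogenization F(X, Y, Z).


F(X, Y, Z) = X**3 + X**2*Y - X**2*Z - 2*X*Y**2 - X*Y*Z + 3*X*Z**2 - Y**3 + 3*Y**2*Z - 2*Y*Z**2 + Z**3

deg(f) = 3.
Substitute x = X/Z, y = Y/Z into f, then multiply by Z^3.
  monomial 1·x^3·y^0 ↦ 1·X^3·Y^0·Z^0.
  monomial 1·x^2·y^1 ↦ 1·X^2·Y^1·Z^0.
  monomial -1·x^2·y^0 ↦ -1·X^2·Y^0·Z^1.
  monomial -2·x^1·y^2 ↦ -2·X^1·Y^2·Z^0.
  monomial -1·x^1·y^1 ↦ -1·X^1·Y^1·Z^1.
  monomial 3·x^1·y^0 ↦ 3·X^1·Y^0·Z^2.
  monomial -1·x^0·y^3 ↦ -1·X^0·Y^3·Z^0.
  monomial 3·x^0·y^2 ↦ 3·X^0·Y^2·Z^1.
  monomial -2·x^0·y^1 ↦ -2·X^0·Y^1·Z^2.
  monomial 1·x^0·y^0 ↦ 1·X^0·Y^0·Z^3.
Collecting: F(X, Y, Z) = X**3 + X**2*Y - X**2*Z - 2*X*Y**2 - X*Y*Z + 3*X*Z**2 - Y**3 + 3*Y**2*Z - 2*Y*Z**2 + Z**3.


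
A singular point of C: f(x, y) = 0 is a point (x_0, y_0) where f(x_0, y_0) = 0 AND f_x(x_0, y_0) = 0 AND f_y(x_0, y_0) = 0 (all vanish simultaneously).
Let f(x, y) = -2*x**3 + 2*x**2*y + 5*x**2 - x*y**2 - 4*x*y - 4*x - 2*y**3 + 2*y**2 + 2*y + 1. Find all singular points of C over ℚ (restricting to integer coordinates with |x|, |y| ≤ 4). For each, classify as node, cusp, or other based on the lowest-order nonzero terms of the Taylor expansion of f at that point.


Singular points: {(1, 0)}; classification: node.

Compute partial derivatives:
  f_x = -6*x**2 + 4*x*y + 10*x - y**2 - 4*y - 4.
  f_y = 2*x**2 - 2*x*y - 4*x - 6*y**2 + 4*y + 2.
Scan x_0 ∈ {−4, ..., 4}. For each x_0, f_y(x_0, y) is a polynomial in y; find its integer roots y ∈ {−4, ..., 4}, then test f_x and f at those candidates.
  x = -4: f_y(-4, y) = -6*y**2 + 12*y + 50; no integer root y with |y| ≤ 4.
  x = -3: f_y(-3, y) = -6*y**2 + 10*y + 32; no integer root y with |y| ≤ 4.
  x = -2: f_y(-2, y) = -6*y**2 + 8*y + 18; no integer root y with |y| ≤ 4.
  x = -1: f_y(-1, y) = -6*y**2 + 6*y + 8; no integer root y with |y| ≤ 4.
  x = 0: f_y(0, y) = -6*y**2 + 4*y + 2; vanishes at y ∈ {1}. (0, 1): f_x = -9 ≠ 0.
  x = 1: f_y(1, y) = -6*y**2 + 2*y; vanishes at y ∈ {0}. (1, 0): f_x = 0, f = 0 — SINGULAR.
  x = 2: f_y(2, y) = 2 - 6*y**2; no integer root y with |y| ≤ 4.
  x = 3: f_y(3, y) = -6*y**2 - 2*y + 8; vanishes at y ∈ {1}. (3, 1): f_x = -21 ≠ 0.
  x = 4: f_y(4, y) = -6*y**2 - 4*y + 18; no integer root y with |y| ≤ 4.
Only singular point on the grid: (1, 0).
Classify: substitute x = 1 + u, y = 0 + v and expand: f = -2*u**3 + 2*u**2*v - u**2 - u*v**2 - 2*v**3 + v**2.
No constant or linear terms (consistent with a singular point). Quadratic part: -u**2 + v**2. Cubic part: -2*u**3 + 2*u**2*v - u*v**2 - 2*v**3.
The quadratic part v**2 - u**2 = (v − u)(v + u) splits into two distinct linear factors, so there are two distinct tangent lines y − 0 = ±(x − 1) — this is a node (ordinary double point).
Classification: node.


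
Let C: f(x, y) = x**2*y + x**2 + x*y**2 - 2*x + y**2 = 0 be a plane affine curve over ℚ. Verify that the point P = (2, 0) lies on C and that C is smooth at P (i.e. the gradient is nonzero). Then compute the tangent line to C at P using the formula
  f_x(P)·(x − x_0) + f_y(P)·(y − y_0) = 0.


Tangent line at P: 2*x + 4*y - 4 = 0.

Step 1: f(2, 0) = 0, so P lies on C.
Step 2: partial derivatives
  f_x(x, y) = 2*x*y + 2*x + y**2 - 2, f_y(x, y) = x**2 + 2*x*y + 2*y.
  f_x(P) = 2, f_y(P) = 4 (gradient nonzero, so P is smooth).
Step 3: tangent line at P: 2·(x − 2) + 4·(y − 0) = 0.
Expanding: 2*x + 4*y - 4 = 0.


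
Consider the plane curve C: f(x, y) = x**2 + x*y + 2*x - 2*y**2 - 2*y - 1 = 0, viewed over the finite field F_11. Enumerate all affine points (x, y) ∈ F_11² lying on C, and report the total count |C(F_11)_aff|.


Affine F_11-points: {(2, 3), (2, 8), (3, 7), (3, 10), (4, 3), (4, 9), (7, 9), (7, 10), (10, 7), (10, 8)}; count = 10.

For each of the 121 pairs (x, y) ∈ F_11², evaluate f(x, y) mod 11. Record the zeros.
  x = 0: [0↦10, 1↦6, 2↦9, 3↦8, 4↦3, 5↦5, 6↦3, 7↦8, 8↦9, 9↦6, 10↦10]  zeros at y ∈ ∅
  x = 1: [0↦2, 1↦10, 2↦3, 3↦3, 4↦10, 5↦2, 6↦1, 7↦7, 8↦9, 9↦7, 10↦1]  zeros at y ∈ ∅
  x = 2: [0↦7, 1↦5, 2↦10, 3↦0, 4↦8, 5↦1, 6↦1, 7↦8, 8↦0, 9↦10, 10↦5]  zeros at y ∈ {3, 8}
  x = 3: [0↦3, 1↦2, 2↦8, 3↦10, 4↦8, 5↦2, 6↦3, 7↦0, 8↦4, 9↦4, 10↦0]  zeros at y ∈ {7, 10}
  x = 4: [0↦1, 1↦1, 2↦8, 3↦0, 4↦10, 5↦5, 6↦7, 7↦5, 8↦10, 9↦0, 10↦8]  zeros at y ∈ {3, 9}
  x = 5: [0↦1, 1↦2, 2↦10, 3↦3, 4↦3, 5↦10, 6↦2, 7↦1, 8↦7, 9↦9, 10↦7]  zeros at y ∈ ∅
  x = 6: [0↦3, 1↦5, 2↦3, 3↦8, 4↦9, 5↦6, 6↦10, 7↦10, 8↦6, 9↦9, 10↦8]  zeros at y ∈ ∅
  x = 7: [0↦7, 1↦10, 2↦9, 3↦4, 4↦6, 5↦4, 6↦9, 7↦10, 8↦7, 9↦0, 10↦0]  zeros at y ∈ {9, 10}
  x = 8: [0↦2, 1↦6, 2↦6, 3↦2, 4↦5, 5↦4, 6↦10, 7↦1, 8↦10, 9↦4, 10↦5]  zeros at y ∈ ∅
  x = 9: [0↦10, 1↦4, 2↦5, 3↦2, 4↦6, 5↦6, 6↦2, 7↦5, 8↦4, 9↦10, 10↦1]  zeros at y ∈ ∅
  x = 10: [0↦9, 1↦4, 2↦6, 3↦4, 4↦9, 5↦10, 6↦7, 7↦0, 8↦0, 9↦7, 10↦10]  zeros at y ∈ {7, 8}
Collecting zeros: affine points = {(2, 3), (2, 8), (3, 7), (3, 10), (4, 3), (4, 9), (7, 9), (7, 10), (10, 7), (10, 8)}.
Total count |C(F_11)_aff| = 10.


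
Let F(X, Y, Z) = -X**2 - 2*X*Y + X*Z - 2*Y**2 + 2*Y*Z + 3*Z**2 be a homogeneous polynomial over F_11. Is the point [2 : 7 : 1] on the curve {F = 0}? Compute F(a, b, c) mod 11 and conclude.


F(2,7,1) ≡ 10 (mod 11); P is NOT on the curve.

Evaluate F(2, 7, 1) term-by-term (mod 11).
  -X**2 ↦ -1·4·1·1 = -4
  -2*X*Y ↦ -2·2·7·1 = -28
  X*Z ↦ 1·2·1·1 = 2
  -2*Y**2 ↦ -2·1·49·1 = -98
  2*Y*Z ↦ 2·1·7·1 = 14
  3*Z**2 ↦ 3·1·1·1 = 3
Sum: F(2, 7, 1) = (-4) + (-28) + (2) + (-98) + (14) + (3) = -111.
Reducing mod 11: -111 ≡ 10 (mod 11).
Since F(a, b, c) ≡ 10 ≠ 0 (mod 11), P does NOT lie on the curve.


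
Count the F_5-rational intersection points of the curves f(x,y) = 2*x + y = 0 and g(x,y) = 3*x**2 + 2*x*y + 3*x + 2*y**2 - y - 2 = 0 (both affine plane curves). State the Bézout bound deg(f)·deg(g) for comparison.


Common zeros: {(1, 3), (4, 2)}; count = 2; Bézout bound = 2.

deg(f) = 1, deg(g) = 2, so Bézout bound = 2.
Scan x ∈ F_5. For each x, list the y ∈ F_5 with f(x, y) ≡ 0 and those with g(x, y) ≡ 0 (mod 5); the common zeros in that column are the intersection.
  x = 0: f ≡ 0 at y ∈ {0}; g ≡ 0 at y ∈ ∅; common: ∅.
  x = 1: f ≡ 0 at y ∈ {3}; g ≡ 0 at y ∈ {3, 4}; common: {3}.
  x = 2: f ≡ 0 at y ∈ {1}; g ≡ 0 at y ∈ {2, 4}; common: ∅.
  x = 3: f ≡ 0 at y ∈ {4}; g ≡ 0 at y ∈ ∅; common: ∅.
  x = 4: f ≡ 0 at y ∈ {2}; g ≡ 0 at y ∈ {2}; common: {2}.
Collecting: common zeros = {(1, 3), (4, 2)}, so the count is 2.
Comparison with the Bézout bound: 2 ≤ 2 = deg(f)·deg(g), as expected for curves with no common component (the bound is attained).


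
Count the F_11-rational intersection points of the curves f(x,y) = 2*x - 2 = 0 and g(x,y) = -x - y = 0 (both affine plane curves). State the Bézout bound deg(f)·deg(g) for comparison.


Common zeros: {(1, 10)}; count = 1; Bézout bound = 1.

deg(f) = 1, deg(g) = 1, so Bézout bound = 1.
Scan x ∈ F_11. For each x, list the y ∈ F_11 with f(x, y) ≡ 0 and those with g(x, y) ≡ 0 (mod 11); the common zeros in that column are the intersection.
  x = 0: f ≡ 0 at y ∈ ∅; g ≡ 0 at y ∈ {0}; common: ∅.
  x = 1: f ≡ 0 at y ∈ {0, 1, 2, 3, 4, 5, 6, 7, 8, 9, 10}; g ≡ 0 at y ∈ {10}; common: {10}.
  x = 2: f ≡ 0 at y ∈ ∅; g ≡ 0 at y ∈ {9}; common: ∅.
  x = 3: f ≡ 0 at y ∈ ∅; g ≡ 0 at y ∈ {8}; common: ∅.
  x = 4: f ≡ 0 at y ∈ ∅; g ≡ 0 at y ∈ {7}; common: ∅.
  x = 5: f ≡ 0 at y ∈ ∅; g ≡ 0 at y ∈ {6}; common: ∅.
  x = 6: f ≡ 0 at y ∈ ∅; g ≡ 0 at y ∈ {5}; common: ∅.
  x = 7: f ≡ 0 at y ∈ ∅; g ≡ 0 at y ∈ {4}; common: ∅.
  x = 8: f ≡ 0 at y ∈ ∅; g ≡ 0 at y ∈ {3}; common: ∅.
  x = 9: f ≡ 0 at y ∈ ∅; g ≡ 0 at y ∈ {2}; common: ∅.
  x = 10: f ≡ 0 at y ∈ ∅; g ≡ 0 at y ∈ {1}; common: ∅.
Collecting: common zeros = {(1, 10)}, so the count is 1.
Comparison with the Bézout bound: 1 ≤ 1 = deg(f)·deg(g), as expected for curves with no common component (the bound is attained).


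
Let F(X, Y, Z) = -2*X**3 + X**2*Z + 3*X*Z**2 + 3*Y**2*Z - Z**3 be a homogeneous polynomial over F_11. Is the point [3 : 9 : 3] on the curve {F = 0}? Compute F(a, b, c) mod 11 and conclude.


F(3,9,3) ≡ 8 (mod 11); P is NOT on the curve.

Evaluate F(3, 9, 3) term-by-term (mod 11).
  -2*X**3 ↦ -2·27·1·1 = -54
  X**2*Z ↦ 1·9·1·3 = 27
  3*X*Z**2 ↦ 3·3·1·9 = 81
  3*Y**2*Z ↦ 3·1·81·3 = 729
  -Z**3 ↦ -1·1·1·27 = -27
Sum: F(3, 9, 3) = (-54) + (27) + (81) + (729) + (-27) = 756.
Reducing mod 11: 756 ≡ 8 (mod 11).
Since F(a, b, c) ≡ 8 ≠ 0 (mod 11), P does NOT lie on the curve.
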